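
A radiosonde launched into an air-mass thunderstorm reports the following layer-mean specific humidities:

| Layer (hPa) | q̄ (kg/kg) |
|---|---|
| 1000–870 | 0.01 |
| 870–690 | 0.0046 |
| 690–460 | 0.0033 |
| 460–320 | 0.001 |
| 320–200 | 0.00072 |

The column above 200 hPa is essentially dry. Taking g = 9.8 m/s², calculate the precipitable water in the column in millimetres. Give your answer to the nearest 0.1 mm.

Precipitable water is the column-integrated vapour mass per unit area: PW = (1/g) Σ q̄ Δp, with q in kg/kg and Δp in Pa (1 kg/m² of water = 1 mm).
Layer 1000–870 hPa: Δp = 130 hPa = 13000 Pa, q̄ = 0.01 kg/kg → 0.01 × 13000 / 9.8 = 13.27 mm
Layer 870–690 hPa: Δp = 180 hPa = 18000 Pa, q̄ = 0.0046 kg/kg → 0.0046 × 18000 / 9.8 = 8.45 mm
Layer 690–460 hPa: Δp = 230 hPa = 23000 Pa, q̄ = 0.0033 kg/kg → 0.0033 × 23000 / 9.8 = 7.74 mm
Layer 460–320 hPa: Δp = 140 hPa = 14000 Pa, q̄ = 0.001 kg/kg → 0.001 × 14000 / 9.8 = 1.43 mm
Layer 320–200 hPa: Δp = 120 hPa = 12000 Pa, q̄ = 0.00072 kg/kg → 0.00072 × 12000 / 9.8 = 0.88 mm
PW = 13.27 + 8.45 + 7.74 + 1.43 + 0.88 = 31.77 ≈ 31.8 mm.

PW ≈ 31.8 mm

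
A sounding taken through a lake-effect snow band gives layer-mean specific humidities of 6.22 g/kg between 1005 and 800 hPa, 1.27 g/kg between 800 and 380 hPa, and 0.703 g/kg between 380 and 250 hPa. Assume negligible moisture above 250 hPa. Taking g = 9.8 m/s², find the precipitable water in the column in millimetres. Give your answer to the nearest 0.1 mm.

PW ≈ 19.4 mm

Precipitable water is the column-integrated vapour mass per unit area: PW = (1/g) Σ q̄ Δp, with q in kg/kg and Δp in Pa (1 kg/m² of water = 1 mm).
Layer 1005–800 hPa: Δp = 205 hPa = 20500 Pa, q̄ = 0.00622 kg/kg → 0.00622 × 20500 / 9.8 = 13.01 mm
Layer 800–380 hPa: Δp = 420 hPa = 42000 Pa, q̄ = 0.00127 kg/kg → 0.00127 × 42000 / 9.8 = 5.44 mm
Layer 380–250 hPa: Δp = 130 hPa = 13000 Pa, q̄ = 0.000703 kg/kg → 0.000703 × 13000 / 9.8 = 0.93 mm
PW = 13.01 + 5.44 + 0.93 = 19.38 ≈ 19.4 mm.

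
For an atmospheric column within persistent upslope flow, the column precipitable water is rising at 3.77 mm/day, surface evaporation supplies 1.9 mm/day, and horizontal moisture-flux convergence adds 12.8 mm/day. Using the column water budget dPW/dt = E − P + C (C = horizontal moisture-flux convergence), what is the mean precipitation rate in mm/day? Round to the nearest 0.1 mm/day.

dPW/dt = +3.77 mm/day.
P = E + C − dPW/dt = 1.9 + (12.8) − (+3.77) = 10.9 mm/day.

P ≈ 10.9 mm/day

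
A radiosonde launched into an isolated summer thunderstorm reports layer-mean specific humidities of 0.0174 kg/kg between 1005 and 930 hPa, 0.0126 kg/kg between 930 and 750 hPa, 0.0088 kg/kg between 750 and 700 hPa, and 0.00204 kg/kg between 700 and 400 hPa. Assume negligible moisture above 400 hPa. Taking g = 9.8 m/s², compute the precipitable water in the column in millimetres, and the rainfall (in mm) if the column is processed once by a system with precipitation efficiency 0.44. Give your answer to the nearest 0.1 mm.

PW ≈ 47.2 mm; rainfall ≈ 20.8 mm

Precipitable water is the column-integrated vapour mass per unit area: PW = (1/g) Σ q̄ Δp, with q in kg/kg and Δp in Pa (1 kg/m² of water = 1 mm).
Layer 1005–930 hPa: Δp = 75 hPa = 7500 Pa, q̄ = 0.0174 kg/kg → 0.0174 × 7500 / 9.8 = 13.32 mm
Layer 930–750 hPa: Δp = 180 hPa = 18000 Pa, q̄ = 0.0126 kg/kg → 0.0126 × 18000 / 9.8 = 23.14 mm
Layer 750–700 hPa: Δp = 50 hPa = 5000 Pa, q̄ = 0.0088 kg/kg → 0.0088 × 5000 / 9.8 = 4.49 mm
Layer 700–400 hPa: Δp = 300 hPa = 30000 Pa, q̄ = 0.00204 kg/kg → 0.00204 × 30000 / 9.8 = 6.24 mm
PW = 13.32 + 23.14 + 4.49 + 6.24 = 47.19 ≈ 47.2 mm.
Rainfall = ε × PW = 0.44 × 47.2 = 20.8 mm.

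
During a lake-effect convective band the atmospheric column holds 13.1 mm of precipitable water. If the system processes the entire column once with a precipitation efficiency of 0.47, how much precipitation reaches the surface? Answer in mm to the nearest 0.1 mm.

precipitation ≈ 6.2 mm

Precipitation = ε × PW = 0.47 × 13.1 = 6.2 mm.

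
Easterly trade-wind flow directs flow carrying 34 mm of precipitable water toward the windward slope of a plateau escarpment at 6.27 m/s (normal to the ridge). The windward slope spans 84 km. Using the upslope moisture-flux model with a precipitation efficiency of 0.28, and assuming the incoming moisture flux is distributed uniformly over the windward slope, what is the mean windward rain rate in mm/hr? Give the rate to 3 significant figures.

R ≈ 2.56 mm/hr

Incoming column moisture flux per unit ridge length: F = V × PW = 6.27 × 34 = 213.18 mm·m/s.
Spread over the 84 km slope with efficiency ε = 0.28: R = ε·F/W = 0.28 × 213.18 / 84000 m = 7.106e-04 mm/s.
R = 7.106e-04 × 3600 = 2.56 mm/hr.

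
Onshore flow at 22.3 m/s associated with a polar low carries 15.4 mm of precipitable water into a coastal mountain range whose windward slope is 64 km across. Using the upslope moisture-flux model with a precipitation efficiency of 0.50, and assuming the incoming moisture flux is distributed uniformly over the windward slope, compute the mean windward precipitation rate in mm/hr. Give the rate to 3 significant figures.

Incoming column moisture flux per unit ridge length: F = V × PW = 22.3 × 15.4 = 343.42 mm·m/s.
Spread over the 64 km slope with efficiency ε = 0.50: R = ε·F/W = 0.50 × 343.42 / 64000 m = 2.683e-03 mm/s.
R = 2.683e-03 × 3600 = 9.66 mm/hr.

R ≈ 9.66 mm/hr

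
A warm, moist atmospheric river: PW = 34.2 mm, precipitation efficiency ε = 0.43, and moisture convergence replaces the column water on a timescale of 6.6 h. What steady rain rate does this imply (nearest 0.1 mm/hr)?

Each overturning extracts ε × PW = 0.43 × 34.2 = 14.706 mm.
Rate = ε·PW / τ = 14.706 / 6.6 h = 2.2 mm/hr.

R ≈ 2.2 mm/hr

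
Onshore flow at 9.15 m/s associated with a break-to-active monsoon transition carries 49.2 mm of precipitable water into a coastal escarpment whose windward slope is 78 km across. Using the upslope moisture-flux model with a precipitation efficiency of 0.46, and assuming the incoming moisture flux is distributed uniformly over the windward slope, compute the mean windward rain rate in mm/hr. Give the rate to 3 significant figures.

R ≈ 9.56 mm/hr

Incoming column moisture flux per unit ridge length: F = V × PW = 9.15 × 49.2 = 450.18 mm·m/s.
Spread over the 78 km slope with efficiency ε = 0.46: R = ε·F/W = 0.46 × 450.18 / 78000 m = 2.655e-03 mm/s.
R = 2.655e-03 × 3600 = 9.56 mm/hr.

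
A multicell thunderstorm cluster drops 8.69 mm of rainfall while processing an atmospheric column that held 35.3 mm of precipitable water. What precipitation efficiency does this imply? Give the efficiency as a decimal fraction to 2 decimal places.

ε = rainfall / PW = 8.69 / 35.3 = 0.25.

ε ≈ 0.25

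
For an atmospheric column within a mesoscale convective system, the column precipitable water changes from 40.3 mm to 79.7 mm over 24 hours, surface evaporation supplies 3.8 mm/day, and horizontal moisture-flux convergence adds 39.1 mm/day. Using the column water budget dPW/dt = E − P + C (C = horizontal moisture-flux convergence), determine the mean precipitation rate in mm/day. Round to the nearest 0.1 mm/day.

dPW/dt = (79.7 − 40.3) mm / (24/24 day) = +39.400 mm/day.
P = E + C − dPW/dt = 3.8 + (39.1) − (+39.400) = 3.5 mm/day.

P ≈ 3.5 mm/day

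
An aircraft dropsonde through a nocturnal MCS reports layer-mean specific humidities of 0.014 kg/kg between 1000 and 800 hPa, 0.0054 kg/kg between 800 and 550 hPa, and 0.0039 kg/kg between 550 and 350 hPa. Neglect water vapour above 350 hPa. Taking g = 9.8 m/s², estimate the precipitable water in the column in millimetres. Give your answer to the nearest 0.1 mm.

Precipitable water is the column-integrated vapour mass per unit area: PW = (1/g) Σ q̄ Δp, with q in kg/kg and Δp in Pa (1 kg/m² of water = 1 mm).
Layer 1000–800 hPa: Δp = 200 hPa = 20000 Pa, q̄ = 0.014 kg/kg → 0.014 × 20000 / 9.8 = 28.57 mm
Layer 800–550 hPa: Δp = 250 hPa = 25000 Pa, q̄ = 0.0054 kg/kg → 0.0054 × 25000 / 9.8 = 13.78 mm
Layer 550–350 hPa: Δp = 200 hPa = 20000 Pa, q̄ = 0.0039 kg/kg → 0.0039 × 20000 / 9.8 = 7.96 mm
PW = 28.57 + 13.78 + 7.96 = 50.31 ≈ 50.3 mm.

PW ≈ 50.3 mm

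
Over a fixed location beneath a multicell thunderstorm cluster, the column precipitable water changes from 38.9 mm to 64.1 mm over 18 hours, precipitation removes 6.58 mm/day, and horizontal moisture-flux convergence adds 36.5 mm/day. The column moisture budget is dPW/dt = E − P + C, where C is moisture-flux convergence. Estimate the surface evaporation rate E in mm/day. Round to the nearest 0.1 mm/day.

E ≈ 3.7 mm/day

dPW/dt = (64.1 − 38.9) mm / (18/24 day) = +33.600 mm/day.
E = dPW/dt + P − C = (+33.600) + 6.58 − (36.5) = 3.7 mm/day.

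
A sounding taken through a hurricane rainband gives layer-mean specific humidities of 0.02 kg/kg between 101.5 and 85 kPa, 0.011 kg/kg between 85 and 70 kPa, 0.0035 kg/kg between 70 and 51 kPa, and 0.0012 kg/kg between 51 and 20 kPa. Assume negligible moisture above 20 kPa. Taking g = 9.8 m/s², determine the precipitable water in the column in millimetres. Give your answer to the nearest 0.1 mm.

PW ≈ 61.1 mm

Precipitable water is the column-integrated vapour mass per unit area: PW = (1/g) Σ q̄ Δp, with q in kg/kg and Δp in Pa (1 kg/m² of water = 1 mm).
Layer 101.5–85 kPa: Δp = 165 hPa = 16500 Pa, q̄ = 0.02 kg/kg → 0.02 × 16500 / 9.8 = 33.67 mm
Layer 85–70 kPa: Δp = 150 hPa = 15000 Pa, q̄ = 0.011 kg/kg → 0.011 × 15000 / 9.8 = 16.84 mm
Layer 70–51 kPa: Δp = 190 hPa = 19000 Pa, q̄ = 0.0035 kg/kg → 0.0035 × 19000 / 9.8 = 6.79 mm
Layer 51–20 kPa: Δp = 310 hPa = 31000 Pa, q̄ = 0.0012 kg/kg → 0.0012 × 31000 / 9.8 = 3.80 mm
PW = 33.67 + 16.84 + 6.79 + 3.80 = 61.10 ≈ 61.1 mm.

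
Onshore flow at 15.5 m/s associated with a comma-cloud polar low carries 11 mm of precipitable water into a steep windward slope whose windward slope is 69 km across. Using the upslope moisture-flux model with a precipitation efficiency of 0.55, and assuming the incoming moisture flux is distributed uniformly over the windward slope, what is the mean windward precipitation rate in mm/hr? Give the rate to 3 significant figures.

R ≈ 4.89 mm/hr

Incoming column moisture flux per unit ridge length: F = V × PW = 15.5 × 11 = 170.5 mm·m/s.
Spread over the 69 km slope with efficiency ε = 0.55: R = ε·F/W = 0.55 × 170.5 / 69000 m = 1.359e-03 mm/s.
R = 1.359e-03 × 3600 = 4.89 mm/hr.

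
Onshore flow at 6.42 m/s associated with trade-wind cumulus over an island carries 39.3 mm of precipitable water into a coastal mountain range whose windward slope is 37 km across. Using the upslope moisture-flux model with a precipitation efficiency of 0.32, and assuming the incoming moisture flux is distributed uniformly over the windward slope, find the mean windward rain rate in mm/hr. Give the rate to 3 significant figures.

R ≈ 7.86 mm/hr

Incoming column moisture flux per unit ridge length: F = V × PW = 6.42 × 39.3 = 252.306 mm·m/s.
Spread over the 37 km slope with efficiency ε = 0.32: R = ε·F/W = 0.32 × 252.306 / 37000 m = 2.182e-03 mm/s.
R = 2.182e-03 × 3600 = 7.86 mm/hr.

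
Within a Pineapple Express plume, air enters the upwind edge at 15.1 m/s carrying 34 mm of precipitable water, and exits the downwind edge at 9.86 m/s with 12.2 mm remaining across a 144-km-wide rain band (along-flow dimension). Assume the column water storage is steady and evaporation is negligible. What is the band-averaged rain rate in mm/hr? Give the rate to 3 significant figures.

Column moisture flux per unit crosswind length is F = V × PW.
Inflow: F_in = 15.1 × 34 = 513.4 mm·m/s
Outflow: F_out = 9.86 × 12.2 = 120.292 mm·m/s
Steady-state rate R = (F_in − F_out)/L = (513.4 − 120.292) / 144000 m = 2.730e-03 mm/s.
R = 2.730e-03 × 3600 = 9.83 mm/hr.

R ≈ 9.83 mm/hr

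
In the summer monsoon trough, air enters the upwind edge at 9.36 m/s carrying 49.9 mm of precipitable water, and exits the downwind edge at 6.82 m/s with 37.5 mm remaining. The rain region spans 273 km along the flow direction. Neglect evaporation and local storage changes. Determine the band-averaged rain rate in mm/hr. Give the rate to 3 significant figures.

Column moisture flux per unit crosswind length is F = V × PW.
Inflow: F_in = 9.36 × 49.9 = 467.064 mm·m/s
Outflow: F_out = 6.82 × 37.5 = 255.75 mm·m/s
Steady-state rate R = (F_in − F_out)/L = (467.064 − 255.75) / 273000 m = 7.740e-04 mm/s.
R = 7.740e-04 × 3600 = 2.79 mm/hr.

R ≈ 2.79 mm/hr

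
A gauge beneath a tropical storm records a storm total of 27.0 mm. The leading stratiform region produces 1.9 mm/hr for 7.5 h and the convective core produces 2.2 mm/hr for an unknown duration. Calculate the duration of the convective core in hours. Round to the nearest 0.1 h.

Known phases: 1.9 × 7.5 = 14.25 mm.
Remaining depth = 27.0 − 14.25 = 12.75 mm.
Duration = 12.75 / 2.2 = 5.8 h.

duration ≈ 5.8 h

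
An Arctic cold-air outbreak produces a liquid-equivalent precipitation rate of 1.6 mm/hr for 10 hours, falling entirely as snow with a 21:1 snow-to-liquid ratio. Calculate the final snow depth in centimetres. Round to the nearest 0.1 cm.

snow depth ≈ 33.6 cm

Liquid-equivalent depth = 1.6 × 10 = 16 mm.
Snow depth = 16 mm × 21 = 336 mm = 33.6 cm.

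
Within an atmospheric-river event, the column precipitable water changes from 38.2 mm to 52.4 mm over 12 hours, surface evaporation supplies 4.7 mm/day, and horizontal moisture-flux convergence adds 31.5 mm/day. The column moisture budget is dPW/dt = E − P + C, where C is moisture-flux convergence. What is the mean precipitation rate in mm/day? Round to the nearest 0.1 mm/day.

P ≈ 7.8 mm/day

dPW/dt = (52.4 − 38.2) mm / (12/24 day) = +28.400 mm/day.
P = E + C − dPW/dt = 4.7 + (31.5) − (+28.400) = 7.8 mm/day.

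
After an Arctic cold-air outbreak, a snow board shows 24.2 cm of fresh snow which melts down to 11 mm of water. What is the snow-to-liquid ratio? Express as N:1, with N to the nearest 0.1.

Ratio = snow depth / SWE = 242 mm / 11 mm = 22.0, i.e. 22.0:1.

ratio ≈ 22.0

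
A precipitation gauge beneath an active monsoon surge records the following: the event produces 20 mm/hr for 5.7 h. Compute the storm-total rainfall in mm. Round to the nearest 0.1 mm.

total ≈ 114.0 mm

Total = Σ Rᵢ Δtᵢ = 20 × 5.7
      = 114 = 114.0 mm.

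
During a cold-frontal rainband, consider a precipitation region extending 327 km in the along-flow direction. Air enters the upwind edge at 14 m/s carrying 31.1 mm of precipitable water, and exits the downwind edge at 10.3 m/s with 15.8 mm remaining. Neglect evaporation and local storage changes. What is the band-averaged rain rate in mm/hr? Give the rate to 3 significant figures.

R ≈ 3.00 mm/hr

Column moisture flux per unit crosswind length is F = V × PW.
Inflow: F_in = 14 × 31.1 = 435.4 mm·m/s
Outflow: F_out = 10.3 × 15.8 = 162.74 mm·m/s
Steady-state rate R = (F_in − F_out)/L = (435.4 − 162.74) / 327000 m = 8.338e-04 mm/s.
R = 8.338e-04 × 3600 = 3.00 mm/hr.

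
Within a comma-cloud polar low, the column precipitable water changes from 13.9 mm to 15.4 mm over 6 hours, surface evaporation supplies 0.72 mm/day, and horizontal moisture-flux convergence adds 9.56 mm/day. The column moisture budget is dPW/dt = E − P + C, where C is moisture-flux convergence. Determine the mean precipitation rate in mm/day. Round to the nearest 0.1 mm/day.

P ≈ 4.3 mm/day

dPW/dt = (15.4 − 13.9) mm / (6/24 day) = +6.000 mm/day.
P = E + C − dPW/dt = 0.72 + (9.56) − (+6.000) = 4.3 mm/day.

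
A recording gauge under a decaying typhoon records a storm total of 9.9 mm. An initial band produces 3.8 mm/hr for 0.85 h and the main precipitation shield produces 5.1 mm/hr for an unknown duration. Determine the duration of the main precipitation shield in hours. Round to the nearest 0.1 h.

Known phases: 3.8 × 0.85 = 3.23 mm.
Remaining depth = 9.9 − 3.23 = 6.67 mm.
Duration = 6.67 / 5.1 = 1.3 h.

duration ≈ 1.3 h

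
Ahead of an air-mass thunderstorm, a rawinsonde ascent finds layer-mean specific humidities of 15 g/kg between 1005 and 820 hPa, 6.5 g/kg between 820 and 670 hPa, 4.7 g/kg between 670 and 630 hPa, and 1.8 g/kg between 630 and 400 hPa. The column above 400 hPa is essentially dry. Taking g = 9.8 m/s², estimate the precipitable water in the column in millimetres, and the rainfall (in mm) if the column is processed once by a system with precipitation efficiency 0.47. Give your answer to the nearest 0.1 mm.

Precipitable water is the column-integrated vapour mass per unit area: PW = (1/g) Σ q̄ Δp, with q in kg/kg and Δp in Pa (1 kg/m² of water = 1 mm).
Layer 1005–820 hPa: Δp = 185 hPa = 18500 Pa, q̄ = 0.015 kg/kg → 0.015 × 18500 / 9.8 = 28.32 mm
Layer 820–670 hPa: Δp = 150 hPa = 15000 Pa, q̄ = 0.0065 kg/kg → 0.0065 × 15000 / 9.8 = 9.95 mm
Layer 670–630 hPa: Δp = 40 hPa = 4000 Pa, q̄ = 0.0047 kg/kg → 0.0047 × 4000 / 9.8 = 1.92 mm
Layer 630–400 hPa: Δp = 230 hPa = 23000 Pa, q̄ = 0.0018 kg/kg → 0.0018 × 23000 / 9.8 = 4.22 mm
PW = 28.32 + 9.95 + 1.92 + 4.22 = 44.41 ≈ 44.4 mm.
Rainfall = ε × PW = 0.47 × 44.4 = 20.9 mm.

PW ≈ 44.4 mm; rainfall ≈ 20.9 mm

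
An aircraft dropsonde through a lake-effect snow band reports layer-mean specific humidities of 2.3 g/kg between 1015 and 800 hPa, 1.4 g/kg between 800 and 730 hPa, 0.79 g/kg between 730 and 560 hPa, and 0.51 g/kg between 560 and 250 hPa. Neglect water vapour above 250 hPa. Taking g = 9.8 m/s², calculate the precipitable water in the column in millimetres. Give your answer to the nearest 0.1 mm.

Precipitable water is the column-integrated vapour mass per unit area: PW = (1/g) Σ q̄ Δp, with q in kg/kg and Δp in Pa (1 kg/m² of water = 1 mm).
Layer 1015–800 hPa: Δp = 215 hPa = 21500 Pa, q̄ = 0.0023 kg/kg → 0.0023 × 21500 / 9.8 = 5.05 mm
Layer 800–730 hPa: Δp = 70 hPa = 7000 Pa, q̄ = 0.0014 kg/kg → 0.0014 × 7000 / 9.8 = 1.00 mm
Layer 730–560 hPa: Δp = 170 hPa = 17000 Pa, q̄ = 0.00079 kg/kg → 0.00079 × 17000 / 9.8 = 1.37 mm
Layer 560–250 hPa: Δp = 310 hPa = 31000 Pa, q̄ = 0.00051 kg/kg → 0.00051 × 31000 / 9.8 = 1.61 mm
PW = 5.05 + 1.00 + 1.37 + 1.61 = 9.03 ≈ 9.0 mm.

PW ≈ 9.0 mm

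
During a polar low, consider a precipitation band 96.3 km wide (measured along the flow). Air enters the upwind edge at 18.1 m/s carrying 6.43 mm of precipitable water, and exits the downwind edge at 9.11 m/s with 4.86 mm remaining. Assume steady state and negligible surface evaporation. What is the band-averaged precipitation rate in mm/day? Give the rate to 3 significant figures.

Column moisture flux per unit crosswind length is F = V × PW.
Inflow: F_in = 18.1 × 6.43 = 116.383 mm·m/s
Outflow: F_out = 9.11 × 4.86 = 44.2746 mm·m/s
Steady-state rate R = (F_in − F_out)/L = (116.383 − 44.2746) / 96300 m = 7.488e-04 mm/s.
R = 7.488e-04 × 3600 × 24 = 64.7 mm/day.

R ≈ 64.7 mm/day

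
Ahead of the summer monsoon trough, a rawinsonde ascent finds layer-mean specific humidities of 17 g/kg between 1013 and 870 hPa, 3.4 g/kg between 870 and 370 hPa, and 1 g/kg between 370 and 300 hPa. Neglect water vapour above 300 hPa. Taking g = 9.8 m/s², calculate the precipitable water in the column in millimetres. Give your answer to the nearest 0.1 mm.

PW ≈ 42.9 mm

Precipitable water is the column-integrated vapour mass per unit area: PW = (1/g) Σ q̄ Δp, with q in kg/kg and Δp in Pa (1 kg/m² of water = 1 mm).
Layer 1013–870 hPa: Δp = 143 hPa = 14300 Pa, q̄ = 0.017 kg/kg → 0.017 × 14300 / 9.8 = 24.81 mm
Layer 870–370 hPa: Δp = 500 hPa = 50000 Pa, q̄ = 0.0034 kg/kg → 0.0034 × 50000 / 9.8 = 17.35 mm
Layer 370–300 hPa: Δp = 70 hPa = 7000 Pa, q̄ = 0.001 kg/kg → 0.001 × 7000 / 9.8 = 0.71 mm
PW = 24.81 + 17.35 + 0.71 = 42.87 ≈ 42.9 mm.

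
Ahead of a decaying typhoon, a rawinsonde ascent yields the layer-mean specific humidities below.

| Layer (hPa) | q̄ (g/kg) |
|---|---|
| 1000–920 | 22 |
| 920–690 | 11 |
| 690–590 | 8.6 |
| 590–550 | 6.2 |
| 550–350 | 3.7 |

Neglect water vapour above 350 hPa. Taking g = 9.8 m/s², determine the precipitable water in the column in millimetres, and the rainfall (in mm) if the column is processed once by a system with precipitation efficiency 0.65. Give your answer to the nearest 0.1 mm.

Precipitable water is the column-integrated vapour mass per unit area: PW = (1/g) Σ q̄ Δp, with q in kg/kg and Δp in Pa (1 kg/m² of water = 1 mm).
Layer 1000–920 hPa: Δp = 80 hPa = 8000 Pa, q̄ = 0.022 kg/kg → 0.022 × 8000 / 9.8 = 17.96 mm
Layer 920–690 hPa: Δp = 230 hPa = 23000 Pa, q̄ = 0.011 kg/kg → 0.011 × 23000 / 9.8 = 25.82 mm
Layer 690–590 hPa: Δp = 100 hPa = 10000 Pa, q̄ = 0.0086 kg/kg → 0.0086 × 10000 / 9.8 = 8.78 mm
Layer 590–550 hPa: Δp = 40 hPa = 4000 Pa, q̄ = 0.0062 kg/kg → 0.0062 × 4000 / 9.8 = 2.53 mm
Layer 550–350 hPa: Δp = 200 hPa = 20000 Pa, q̄ = 0.0037 kg/kg → 0.0037 × 20000 / 9.8 = 7.55 mm
PW = 17.96 + 25.82 + 8.78 + 2.53 + 7.55 = 62.64 ≈ 62.6 mm.
Rainfall = ε × PW = 0.65 × 62.6 = 40.7 mm.

PW ≈ 62.6 mm; rainfall ≈ 40.7 mm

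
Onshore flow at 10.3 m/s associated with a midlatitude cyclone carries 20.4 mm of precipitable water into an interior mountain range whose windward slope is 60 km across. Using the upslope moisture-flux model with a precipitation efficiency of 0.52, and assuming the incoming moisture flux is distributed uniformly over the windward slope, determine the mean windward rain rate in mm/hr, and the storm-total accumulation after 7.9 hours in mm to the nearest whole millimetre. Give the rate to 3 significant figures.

Incoming column moisture flux per unit ridge length: F = V × PW = 10.3 × 20.4 = 210.12 mm·m/s.
Spread over the 60 km slope with efficiency ε = 0.52: R = ε·F/W = 0.52 × 210.12 / 60000 m = 1.821e-03 mm/s.
R = 1.821e-03 × 3600 = 6.56 mm/hr.
Over 7.9 h: total = 6.56 × 7.9 = 51.824 ≈ 52 mm.

R ≈ 6.56 mm/hr; total ≈ 52 mm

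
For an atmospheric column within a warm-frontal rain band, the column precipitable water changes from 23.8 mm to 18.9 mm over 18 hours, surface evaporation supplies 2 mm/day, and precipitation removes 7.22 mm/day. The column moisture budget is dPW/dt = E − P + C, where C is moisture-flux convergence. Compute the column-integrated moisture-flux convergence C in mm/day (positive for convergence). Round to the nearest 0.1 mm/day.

C ≈ -1.3 mm/day

dPW/dt = (18.9 − 23.8) mm / (18/24 day) = -6.533 mm/day.
C = dPW/dt − E + P = (-6.533) − 2 + 7.22 = -1.3 mm/day.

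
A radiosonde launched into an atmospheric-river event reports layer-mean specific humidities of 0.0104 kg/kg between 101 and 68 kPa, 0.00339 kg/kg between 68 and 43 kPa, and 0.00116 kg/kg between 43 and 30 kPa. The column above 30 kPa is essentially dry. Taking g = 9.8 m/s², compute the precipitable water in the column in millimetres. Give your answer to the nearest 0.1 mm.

PW ≈ 45.2 mm

Precipitable water is the column-integrated vapour mass per unit area: PW = (1/g) Σ q̄ Δp, with q in kg/kg and Δp in Pa (1 kg/m² of water = 1 mm).
Layer 101–68 kPa: Δp = 330 hPa = 33000 Pa, q̄ = 0.0104 kg/kg → 0.0104 × 33000 / 9.8 = 35.02 mm
Layer 68–43 kPa: Δp = 250 hPa = 25000 Pa, q̄ = 0.00339 kg/kg → 0.00339 × 25000 / 9.8 = 8.65 mm
Layer 43–30 kPa: Δp = 130 hPa = 13000 Pa, q̄ = 0.00116 kg/kg → 0.00116 × 13000 / 9.8 = 1.54 mm
PW = 35.02 + 8.65 + 1.54 = 45.21 ≈ 45.2 mm.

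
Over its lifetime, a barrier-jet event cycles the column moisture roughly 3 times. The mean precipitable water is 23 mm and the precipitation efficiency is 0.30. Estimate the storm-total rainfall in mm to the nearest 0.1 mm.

Each cycle deposits ε × PW = 0.30 × 23 = 6.9 mm.
Over 3 cycles: 3 × 6.9 = 20.7 mm.

rainfall ≈ 20.7 mm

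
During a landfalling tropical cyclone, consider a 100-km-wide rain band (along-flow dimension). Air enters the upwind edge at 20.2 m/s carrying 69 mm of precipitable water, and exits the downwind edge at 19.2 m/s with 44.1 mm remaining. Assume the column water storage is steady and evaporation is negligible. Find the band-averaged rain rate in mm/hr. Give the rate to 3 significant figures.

R ≈ 19.7 mm/hr

Column moisture flux per unit crosswind length is F = V × PW.
Inflow: F_in = 20.2 × 69 = 1393.8 mm·m/s
Outflow: F_out = 19.2 × 44.1 = 846.72 mm·m/s
Steady-state rate R = (F_in − F_out)/L = (1393.8 − 846.72) / 100000 m = 5.471e-03 mm/s.
R = 5.471e-03 × 3600 = 19.7 mm/hr.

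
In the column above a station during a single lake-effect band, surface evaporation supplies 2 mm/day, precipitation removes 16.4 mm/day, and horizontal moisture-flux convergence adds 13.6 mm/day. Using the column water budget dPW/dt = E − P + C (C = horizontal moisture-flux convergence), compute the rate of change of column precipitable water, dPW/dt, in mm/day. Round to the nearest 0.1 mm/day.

dPW/dt = E − P + C = 2 − 16.4 + (13.6) = -0.8 mm/day.

dPW/dt ≈ -0.8 mm/day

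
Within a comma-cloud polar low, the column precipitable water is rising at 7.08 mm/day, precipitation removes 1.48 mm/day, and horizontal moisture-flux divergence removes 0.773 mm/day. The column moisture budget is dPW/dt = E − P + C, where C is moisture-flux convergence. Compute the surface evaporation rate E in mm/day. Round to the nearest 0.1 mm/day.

E ≈ 9.3 mm/day

dPW/dt = +7.08 mm/day.
E = dPW/dt + P − C = (+7.08) + 1.48 − (-0.773) = 9.3 mm/day.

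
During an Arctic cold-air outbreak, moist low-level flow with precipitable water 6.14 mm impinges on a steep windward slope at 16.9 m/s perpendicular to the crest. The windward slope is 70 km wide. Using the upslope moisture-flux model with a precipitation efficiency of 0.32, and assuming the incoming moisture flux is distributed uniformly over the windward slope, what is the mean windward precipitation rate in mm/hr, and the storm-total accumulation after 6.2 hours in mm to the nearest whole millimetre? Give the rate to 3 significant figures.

R ≈ 1.71 mm/hr; total ≈ 11 mm

Incoming column moisture flux per unit ridge length: F = V × PW = 16.9 × 6.14 = 103.766 mm·m/s.
Spread over the 70 km slope with efficiency ε = 0.32: R = ε·F/W = 0.32 × 103.766 / 70000 m = 4.744e-04 mm/s.
R = 4.744e-04 × 3600 = 1.71 mm/hr.
Over 6.2 h: total = 1.71 × 6.2 = 10.602 ≈ 11 mm.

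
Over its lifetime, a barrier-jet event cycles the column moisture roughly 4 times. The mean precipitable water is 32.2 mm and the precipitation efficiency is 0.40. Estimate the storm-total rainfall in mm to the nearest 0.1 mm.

Each cycle deposits ε × PW = 0.40 × 32.2 = 12.88 mm.
Over 4 cycles: 4 × 12.88 = 51.5 mm.

rainfall ≈ 51.5 mm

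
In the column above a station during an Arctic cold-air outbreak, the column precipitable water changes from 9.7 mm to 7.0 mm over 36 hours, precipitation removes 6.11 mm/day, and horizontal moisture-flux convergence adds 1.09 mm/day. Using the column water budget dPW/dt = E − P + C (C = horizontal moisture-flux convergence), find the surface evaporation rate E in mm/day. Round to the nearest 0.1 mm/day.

dPW/dt = (7.0 − 9.7) mm / (36/24 day) = -1.800 mm/day.
E = dPW/dt + P − C = (-1.800) + 6.11 − (1.09) = 3.2 mm/day.

E ≈ 3.2 mm/day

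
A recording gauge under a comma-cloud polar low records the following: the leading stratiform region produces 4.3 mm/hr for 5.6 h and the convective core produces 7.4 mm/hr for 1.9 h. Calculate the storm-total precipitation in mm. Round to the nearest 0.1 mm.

Total = Σ Rᵢ Δtᵢ = 4.3 × 5.6 + 7.4 × 1.9
      = 24.08 + 14.06 = 38.1 mm.

total ≈ 38.1 mm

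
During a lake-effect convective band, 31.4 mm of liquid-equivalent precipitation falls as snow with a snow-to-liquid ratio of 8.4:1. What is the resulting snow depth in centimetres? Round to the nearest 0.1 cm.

Snow depth = liquid × ratio = 31.4 mm × 8.4 = 263.76 mm = 26.4 cm.

snow depth ≈ 26.4 cm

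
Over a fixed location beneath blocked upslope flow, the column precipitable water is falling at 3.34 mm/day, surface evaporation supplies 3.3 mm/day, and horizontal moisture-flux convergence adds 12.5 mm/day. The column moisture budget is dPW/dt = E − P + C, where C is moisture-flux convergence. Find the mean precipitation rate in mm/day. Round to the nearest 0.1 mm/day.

dPW/dt = -3.34 mm/day.
P = E + C − dPW/dt = 3.3 + (12.5) − (-3.34) = 19.1 mm/day.

P ≈ 19.1 mm/day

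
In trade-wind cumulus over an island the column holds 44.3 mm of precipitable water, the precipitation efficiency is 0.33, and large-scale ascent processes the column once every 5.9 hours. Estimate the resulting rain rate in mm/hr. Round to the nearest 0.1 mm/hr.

Each overturning extracts ε × PW = 0.33 × 44.3 = 14.619 mm.
Rate = ε·PW / τ = 14.619 / 5.9 h = 2.5 mm/hr.

R ≈ 2.5 mm/hr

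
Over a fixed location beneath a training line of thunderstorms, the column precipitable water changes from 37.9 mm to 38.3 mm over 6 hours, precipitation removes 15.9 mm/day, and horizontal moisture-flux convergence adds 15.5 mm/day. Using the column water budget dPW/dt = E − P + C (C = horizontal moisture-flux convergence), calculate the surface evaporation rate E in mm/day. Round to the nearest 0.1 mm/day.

dPW/dt = (38.3 − 37.9) mm / (6/24 day) = +1.600 mm/day.
E = dPW/dt + P − C = (+1.600) + 15.9 − (15.5) = 2.0 mm/day.

E ≈ 2.0 mm/day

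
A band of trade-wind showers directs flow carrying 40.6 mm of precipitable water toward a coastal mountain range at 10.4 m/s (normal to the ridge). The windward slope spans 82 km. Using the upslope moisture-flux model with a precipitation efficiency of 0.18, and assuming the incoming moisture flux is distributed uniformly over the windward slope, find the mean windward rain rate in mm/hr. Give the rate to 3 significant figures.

R ≈ 3.34 mm/hr

Incoming column moisture flux per unit ridge length: F = V × PW = 10.4 × 40.6 = 422.24 mm·m/s.
Spread over the 82 km slope with efficiency ε = 0.18: R = ε·F/W = 0.18 × 422.24 / 82000 m = 9.269e-04 mm/s.
R = 9.269e-04 × 3600 = 3.34 mm/hr.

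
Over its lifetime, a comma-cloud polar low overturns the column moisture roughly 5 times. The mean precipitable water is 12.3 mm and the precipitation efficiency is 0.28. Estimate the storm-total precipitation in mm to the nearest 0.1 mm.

precipitation ≈ 17.2 mm

Each cycle deposits ε × PW = 0.28 × 12.3 = 3.444 mm.
Over 5 cycles: 5 × 3.444 = 17.2 mm.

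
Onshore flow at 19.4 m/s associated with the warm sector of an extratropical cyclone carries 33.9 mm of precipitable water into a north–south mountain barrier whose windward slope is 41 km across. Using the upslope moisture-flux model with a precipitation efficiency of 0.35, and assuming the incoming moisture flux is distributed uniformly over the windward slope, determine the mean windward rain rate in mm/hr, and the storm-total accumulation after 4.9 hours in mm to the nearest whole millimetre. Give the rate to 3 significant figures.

Incoming column moisture flux per unit ridge length: F = V × PW = 19.4 × 33.9 = 657.66 mm·m/s.
Spread over the 41 km slope with efficiency ε = 0.35: R = ε·F/W = 0.35 × 657.66 / 41000 m = 5.614e-03 mm/s.
R = 5.614e-03 × 3600 = 20.2 mm/hr.
Over 4.9 h: total = 20.2 × 4.9 = 98.98 ≈ 99 mm.

R ≈ 20.2 mm/hr; total ≈ 99 mm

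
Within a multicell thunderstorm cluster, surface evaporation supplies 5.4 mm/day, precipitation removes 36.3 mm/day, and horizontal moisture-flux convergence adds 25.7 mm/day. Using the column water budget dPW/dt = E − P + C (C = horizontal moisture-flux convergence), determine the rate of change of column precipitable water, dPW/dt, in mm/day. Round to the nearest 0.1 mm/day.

dPW/dt ≈ -5.2 mm/day

dPW/dt = E − P + C = 5.4 − 36.3 + (25.7) = -5.2 mm/day.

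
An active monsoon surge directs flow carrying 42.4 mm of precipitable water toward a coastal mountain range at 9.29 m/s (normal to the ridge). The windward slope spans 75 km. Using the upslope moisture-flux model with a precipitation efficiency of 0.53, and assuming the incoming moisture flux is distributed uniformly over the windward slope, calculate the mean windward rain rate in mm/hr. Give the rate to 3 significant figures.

R ≈ 10.0 mm/hr

Incoming column moisture flux per unit ridge length: F = V × PW = 9.29 × 42.4 = 393.896 mm·m/s.
Spread over the 75 km slope with efficiency ε = 0.53: R = ε·F/W = 0.53 × 393.896 / 75000 m = 2.784e-03 mm/s.
R = 2.784e-03 × 3600 = 10.0 mm/hr.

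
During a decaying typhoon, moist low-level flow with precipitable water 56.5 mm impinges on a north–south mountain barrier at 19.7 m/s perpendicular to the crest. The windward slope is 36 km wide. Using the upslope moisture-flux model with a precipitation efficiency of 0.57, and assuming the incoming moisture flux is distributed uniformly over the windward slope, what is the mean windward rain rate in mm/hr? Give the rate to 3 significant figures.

Incoming column moisture flux per unit ridge length: F = V × PW = 19.7 × 56.5 = 1113.05 mm·m/s.
Spread over the 36 km slope with efficiency ε = 0.57: R = ε·F/W = 0.57 × 1113.05 / 36000 m = 1.762e-02 mm/s.
R = 1.762e-02 × 3600 = 63.4 mm/hr.

R ≈ 63.4 mm/hr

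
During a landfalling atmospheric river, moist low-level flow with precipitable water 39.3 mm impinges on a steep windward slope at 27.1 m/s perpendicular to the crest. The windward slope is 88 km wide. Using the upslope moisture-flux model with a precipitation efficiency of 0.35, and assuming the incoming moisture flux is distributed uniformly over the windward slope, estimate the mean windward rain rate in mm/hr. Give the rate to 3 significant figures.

R ≈ 15.2 mm/hr

Incoming column moisture flux per unit ridge length: F = V × PW = 27.1 × 39.3 = 1065.03 mm·m/s.
Spread over the 88 km slope with efficiency ε = 0.35: R = ε·F/W = 0.35 × 1065.03 / 88000 m = 4.236e-03 mm/s.
R = 4.236e-03 × 3600 = 15.2 mm/hr.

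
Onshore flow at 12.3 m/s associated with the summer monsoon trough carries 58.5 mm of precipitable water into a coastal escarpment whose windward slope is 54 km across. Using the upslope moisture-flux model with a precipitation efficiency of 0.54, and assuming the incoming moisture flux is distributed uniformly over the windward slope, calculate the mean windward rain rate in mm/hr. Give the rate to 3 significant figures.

Incoming column moisture flux per unit ridge length: F = V × PW = 12.3 × 58.5 = 719.55 mm·m/s.
Spread over the 54 km slope with efficiency ε = 0.54: R = ε·F/W = 0.54 × 719.55 / 54000 m = 7.196e-03 mm/s.
R = 7.196e-03 × 3600 = 25.9 mm/hr.

R ≈ 25.9 mm/hr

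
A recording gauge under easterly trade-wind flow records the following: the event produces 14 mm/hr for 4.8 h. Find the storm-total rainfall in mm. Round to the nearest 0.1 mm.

total ≈ 67.2 mm

Total = Σ Rᵢ Δtᵢ = 14 × 4.8
      = 67.2 = 67.2 mm.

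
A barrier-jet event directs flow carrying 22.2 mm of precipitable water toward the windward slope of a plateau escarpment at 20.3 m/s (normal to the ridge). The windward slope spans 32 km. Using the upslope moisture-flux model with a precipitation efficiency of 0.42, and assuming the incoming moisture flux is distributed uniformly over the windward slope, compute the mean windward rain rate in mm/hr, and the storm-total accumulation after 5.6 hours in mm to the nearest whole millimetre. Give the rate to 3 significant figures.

R ≈ 21.3 mm/hr; total ≈ 119 mm

Incoming column moisture flux per unit ridge length: F = V × PW = 20.3 × 22.2 = 450.66 mm·m/s.
Spread over the 32 km slope with efficiency ε = 0.42: R = ε·F/W = 0.42 × 450.66 / 32000 m = 5.915e-03 mm/s.
R = 5.915e-03 × 3600 = 21.3 mm/hr.
Over 5.6 h: total = 21.3 × 5.6 = 119.28 ≈ 119 mm.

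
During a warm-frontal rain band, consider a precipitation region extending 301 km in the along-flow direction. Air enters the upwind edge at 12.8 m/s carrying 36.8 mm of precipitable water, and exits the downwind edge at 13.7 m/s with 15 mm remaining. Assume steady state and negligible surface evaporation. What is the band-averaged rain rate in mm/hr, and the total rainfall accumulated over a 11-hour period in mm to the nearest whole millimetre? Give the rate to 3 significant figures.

R ≈ 3.18 mm/hr; total ≈ 35 mm

Column moisture flux per unit crosswind length is F = V × PW.
Inflow: F_in = 12.8 × 36.8 = 471.04 mm·m/s
Outflow: F_out = 13.7 × 15 = 205.5 mm·m/s
Steady-state rate R = (F_in − F_out)/L = (471.04 − 205.5) / 301000 m = 8.822e-04 mm/s.
R = 8.822e-04 × 3600 = 3.18 mm/hr.
Over 11 h: total = 3.18 × 11 = 34.98 ≈ 35 mm.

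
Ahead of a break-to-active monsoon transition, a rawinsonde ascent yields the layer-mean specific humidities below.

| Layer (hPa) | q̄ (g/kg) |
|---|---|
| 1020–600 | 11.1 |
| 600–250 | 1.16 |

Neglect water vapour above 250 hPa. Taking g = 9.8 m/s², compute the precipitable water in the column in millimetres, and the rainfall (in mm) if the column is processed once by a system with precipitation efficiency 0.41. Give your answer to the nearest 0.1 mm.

PW ≈ 51.7 mm; rainfall ≈ 21.2 mm

Precipitable water is the column-integrated vapour mass per unit area: PW = (1/g) Σ q̄ Δp, with q in kg/kg and Δp in Pa (1 kg/m² of water = 1 mm).
Layer 1020–600 hPa: Δp = 420 hPa = 42000 Pa, q̄ = 0.0111 kg/kg → 0.0111 × 42000 / 9.8 = 47.57 mm
Layer 600–250 hPa: Δp = 350 hPa = 35000 Pa, q̄ = 0.00116 kg/kg → 0.00116 × 35000 / 9.8 = 4.14 mm
PW = 47.57 + 4.14 = 51.71 ≈ 51.7 mm.
Rainfall = ε × PW = 0.41 × 51.7 = 21.2 mm.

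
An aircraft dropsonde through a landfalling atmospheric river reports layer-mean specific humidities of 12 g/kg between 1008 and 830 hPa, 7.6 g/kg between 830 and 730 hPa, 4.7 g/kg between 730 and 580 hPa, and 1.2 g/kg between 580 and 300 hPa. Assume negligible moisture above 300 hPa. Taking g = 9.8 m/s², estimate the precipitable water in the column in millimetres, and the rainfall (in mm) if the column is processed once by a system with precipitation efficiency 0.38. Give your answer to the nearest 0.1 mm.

Precipitable water is the column-integrated vapour mass per unit area: PW = (1/g) Σ q̄ Δp, with q in kg/kg and Δp in Pa (1 kg/m² of water = 1 mm).
Layer 1008–830 hPa: Δp = 178 hPa = 17800 Pa, q̄ = 0.012 kg/kg → 0.012 × 17800 / 9.8 = 21.80 mm
Layer 830–730 hPa: Δp = 100 hPa = 10000 Pa, q̄ = 0.0076 kg/kg → 0.0076 × 10000 / 9.8 = 7.76 mm
Layer 730–580 hPa: Δp = 150 hPa = 15000 Pa, q̄ = 0.0047 kg/kg → 0.0047 × 15000 / 9.8 = 7.19 mm
Layer 580–300 hPa: Δp = 280 hPa = 28000 Pa, q̄ = 0.0012 kg/kg → 0.0012 × 28000 / 9.8 = 3.43 mm
PW = 21.80 + 7.76 + 7.19 + 3.43 = 40.18 ≈ 40.2 mm.
Rainfall = ε × PW = 0.38 × 40.2 = 15.3 mm.

PW ≈ 40.2 mm; rainfall ≈ 15.3 mm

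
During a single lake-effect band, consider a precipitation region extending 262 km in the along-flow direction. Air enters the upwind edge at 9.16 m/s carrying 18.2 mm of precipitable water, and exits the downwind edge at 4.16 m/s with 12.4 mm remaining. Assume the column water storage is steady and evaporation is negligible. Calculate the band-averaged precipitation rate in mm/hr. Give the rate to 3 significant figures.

Column moisture flux per unit crosswind length is F = V × PW.
Inflow: F_in = 9.16 × 18.2 = 166.712 mm·m/s
Outflow: F_out = 4.16 × 12.4 = 51.584 mm·m/s
Steady-state rate R = (F_in − F_out)/L = (166.712 − 51.584) / 262000 m = 4.394e-04 mm/s.
R = 4.394e-04 × 3600 = 1.58 mm/hr.

R ≈ 1.58 mm/hr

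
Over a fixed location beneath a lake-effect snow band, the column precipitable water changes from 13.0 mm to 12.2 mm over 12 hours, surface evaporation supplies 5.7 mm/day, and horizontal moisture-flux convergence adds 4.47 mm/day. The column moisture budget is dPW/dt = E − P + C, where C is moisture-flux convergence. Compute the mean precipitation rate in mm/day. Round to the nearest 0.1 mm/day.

P ≈ 11.8 mm/day

dPW/dt = (12.2 − 13.0) mm / (12/24 day) = -1.600 mm/day.
P = E + C − dPW/dt = 5.7 + (4.47) − (-1.600) = 11.8 mm/day.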